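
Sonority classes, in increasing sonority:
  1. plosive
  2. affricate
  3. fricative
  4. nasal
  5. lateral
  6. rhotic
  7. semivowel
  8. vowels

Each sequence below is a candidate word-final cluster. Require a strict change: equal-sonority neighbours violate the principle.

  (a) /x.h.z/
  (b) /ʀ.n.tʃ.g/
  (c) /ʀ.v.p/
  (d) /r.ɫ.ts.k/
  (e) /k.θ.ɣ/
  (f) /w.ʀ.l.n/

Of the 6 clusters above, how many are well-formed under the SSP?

4

(a) /x.h.z/: profile 3-3-3 — violates.
(b) /ʀ.n.tʃ.g/: profile 6-4-2-1 — obeys.
(c) /ʀ.v.p/: profile 6-3-1 — obeys.
(d) /r.ɫ.ts.k/: profile 6-5-2-1 — obeys.
(e) /k.θ.ɣ/: profile 1-3-3 — violates.
(f) /w.ʀ.l.n/: profile 7-6-5-4 — obeys.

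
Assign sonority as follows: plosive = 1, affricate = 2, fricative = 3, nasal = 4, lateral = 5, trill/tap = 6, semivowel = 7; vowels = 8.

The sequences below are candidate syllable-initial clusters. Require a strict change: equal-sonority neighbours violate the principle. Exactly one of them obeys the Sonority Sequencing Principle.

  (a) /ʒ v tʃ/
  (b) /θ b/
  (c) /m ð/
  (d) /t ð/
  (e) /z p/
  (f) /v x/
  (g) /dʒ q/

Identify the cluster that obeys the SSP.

d

(a) /ʒ v tʃ/: profile 3-3-2 — violates.
(b) /θ b/: profile 3-1 — violates.
(c) /m ð/: profile 4-3 — violates.
(d) /t ð/: profile 1-3 — obeys.
(e) /z p/: profile 3-1 — violates.
(f) /v x/: profile 3-3 — violates.
(g) /dʒ q/: profile 2-1 — violates.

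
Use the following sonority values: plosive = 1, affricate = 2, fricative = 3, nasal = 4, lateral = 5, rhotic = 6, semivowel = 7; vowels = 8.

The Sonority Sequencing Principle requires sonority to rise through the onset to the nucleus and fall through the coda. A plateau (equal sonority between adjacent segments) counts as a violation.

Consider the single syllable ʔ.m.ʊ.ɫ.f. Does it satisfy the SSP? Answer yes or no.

Onset: /ʔ/ is a plosive (sonority 1), /m/ is a nasal (sonority 4); then the nucleus /ʊ/ (sonority 8).
Onset profile 1-4-8 — rises to the nucleus.
Coda: /ɫ/ is a lateral (sonority 5), /f/ is a fricative (sonority 3).
Coda profile 8-5-3 — falls from the nucleus.

yes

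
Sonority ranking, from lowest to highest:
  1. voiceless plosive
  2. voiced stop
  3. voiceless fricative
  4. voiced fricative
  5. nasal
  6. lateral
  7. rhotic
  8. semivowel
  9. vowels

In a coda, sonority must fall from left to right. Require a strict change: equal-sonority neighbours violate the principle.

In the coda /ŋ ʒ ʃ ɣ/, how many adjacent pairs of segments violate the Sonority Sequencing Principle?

1

/ŋ/ is a nasal (sonority 5).
/ʒ/ is a voiced fricative (sonority 4).
/ʃ/ is a voiceless fricative (sonority 3).
/ɣ/ is a voiced fricative (sonority 4).
/ŋ/→/ʒ/: 5→4 (falls) — ok.
/ʒ/→/ʃ/: 4→3 (falls) — ok.
/ʃ/→/ɣ/: 3→4 (does not fall) — violation.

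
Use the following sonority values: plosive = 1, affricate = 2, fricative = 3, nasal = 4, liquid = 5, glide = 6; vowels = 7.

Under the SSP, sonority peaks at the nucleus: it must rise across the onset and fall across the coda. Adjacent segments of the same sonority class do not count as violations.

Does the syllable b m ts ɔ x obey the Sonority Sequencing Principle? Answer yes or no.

Onset: /b/ is a plosive (sonority 1), /m/ is a nasal (sonority 4), /ts/ is an affricate (sonority 2); then the nucleus /ɔ/ (sonority 7).
Onset profile 1-4-2-7 — does not rise throughout.
Coda: /x/ is a fricative (sonority 3).
Coda profile 7-3 — falls from the nucleus.

no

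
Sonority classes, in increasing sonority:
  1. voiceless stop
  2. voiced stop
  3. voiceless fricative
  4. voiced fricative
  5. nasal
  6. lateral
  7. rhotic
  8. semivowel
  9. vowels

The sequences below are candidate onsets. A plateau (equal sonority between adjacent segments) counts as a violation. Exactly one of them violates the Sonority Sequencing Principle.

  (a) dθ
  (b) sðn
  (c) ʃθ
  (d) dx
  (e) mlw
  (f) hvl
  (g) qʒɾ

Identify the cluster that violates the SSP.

c

(a) dθ: profile 2-3 — obeys.
(b) sðn: profile 3-4-5 — obeys.
(c) ʃθ: profile 3-3 — violates.
(d) dx: profile 2-3 — obeys.
(e) mlw: profile 5-6-8 — obeys.
(f) hvl: profile 3-4-6 — obeys.
(g) qʒɾ: profile 1-4-7 — obeys.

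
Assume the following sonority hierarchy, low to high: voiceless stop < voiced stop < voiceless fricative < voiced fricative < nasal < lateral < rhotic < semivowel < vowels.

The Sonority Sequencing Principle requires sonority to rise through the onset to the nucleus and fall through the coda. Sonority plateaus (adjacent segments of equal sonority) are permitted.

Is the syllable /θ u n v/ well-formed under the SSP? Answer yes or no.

Onset: /θ/ is a voiceless fricative (sonority 3); then the nucleus /u/ (sonority 9).
Onset profile 3-9 — rises to the nucleus.
Coda: /n/ is a nasal (sonority 5), /v/ is a voiced fricative (sonority 4).
Coda profile 9-5-4 — falls from the nucleus.

yes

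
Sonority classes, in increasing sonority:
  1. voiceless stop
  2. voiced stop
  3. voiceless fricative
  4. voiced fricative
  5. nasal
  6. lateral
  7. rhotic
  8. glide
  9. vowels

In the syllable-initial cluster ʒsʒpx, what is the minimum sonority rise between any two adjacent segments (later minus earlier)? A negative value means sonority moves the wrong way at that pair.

/ʒ/ is a voiced fricative (sonority 4).
/s/ is a voiceless fricative (sonority 3).
/ʒ/ is a voiced fricative (sonority 4).
/p/ is a voiceless stop (sonority 1).
/x/ is a voiceless fricative (sonority 3).
/ʒ/→/s/: change -1.
/s/→/ʒ/: change +1.
/ʒ/→/p/: change -3.
/p/→/x/: change +2.
Minimum = -3.

-3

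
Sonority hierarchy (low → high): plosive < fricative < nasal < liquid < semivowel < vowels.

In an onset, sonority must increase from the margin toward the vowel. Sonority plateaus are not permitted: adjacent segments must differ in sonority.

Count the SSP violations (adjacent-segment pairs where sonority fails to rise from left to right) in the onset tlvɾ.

/t/ — plosive, sonority 1.
/l/ — liquid, sonority 4.
/v/ — fricative, sonority 2.
/ɾ/ — liquid, sonority 4.
/t/→/l/: 1→4 (rises) — ok.
/l/→/v/: 4→2 (does not rise) — violation.
/v/→/ɾ/: 2→4 (rises) — ok.

1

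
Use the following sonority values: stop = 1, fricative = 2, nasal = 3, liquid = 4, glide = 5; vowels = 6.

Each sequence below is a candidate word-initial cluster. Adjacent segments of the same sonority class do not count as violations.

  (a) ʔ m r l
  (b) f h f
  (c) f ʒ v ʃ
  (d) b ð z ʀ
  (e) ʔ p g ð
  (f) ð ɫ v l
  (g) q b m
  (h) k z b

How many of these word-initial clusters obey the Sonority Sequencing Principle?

6

(a) 1-3-4-4 → obeys
(b) 2-2-2 → obeys
(c) 2-2-2-2 → obeys
(d) 1-2-2-4 → obeys
(e) 1-1-1-2 → obeys
(f) 2-4-2-4 → violates
(g) 1-1-3 → obeys
(h) 1-2-1 → violates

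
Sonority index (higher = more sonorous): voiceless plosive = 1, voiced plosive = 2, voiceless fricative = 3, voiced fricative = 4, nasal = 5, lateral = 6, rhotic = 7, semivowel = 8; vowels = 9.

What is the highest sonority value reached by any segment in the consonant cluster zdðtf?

/z/: voiced fricative = 4.
/d/: voiced plosive = 2.
/ð/: voiced fricative = 4.
/t/: voiceless plosive = 1.
/f/: voiceless fricative = 3.
The maximum is 4.

4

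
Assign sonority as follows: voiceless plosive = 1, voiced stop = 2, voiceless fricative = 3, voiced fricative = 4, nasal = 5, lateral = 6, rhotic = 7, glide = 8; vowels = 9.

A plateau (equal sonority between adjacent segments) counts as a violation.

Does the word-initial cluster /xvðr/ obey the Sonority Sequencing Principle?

no

/x/ is a voiceless fricative (sonority 3).
/v/ is a voiced fricative (sonority 4).
/ð/ is a voiced fricative (sonority 4).
/r/ is a rhotic (sonority 7).
The profile is 3-4-4-7. Between /v/ (4) and /ð/ (4) sonority does not rise, so the cluster violates the SSP.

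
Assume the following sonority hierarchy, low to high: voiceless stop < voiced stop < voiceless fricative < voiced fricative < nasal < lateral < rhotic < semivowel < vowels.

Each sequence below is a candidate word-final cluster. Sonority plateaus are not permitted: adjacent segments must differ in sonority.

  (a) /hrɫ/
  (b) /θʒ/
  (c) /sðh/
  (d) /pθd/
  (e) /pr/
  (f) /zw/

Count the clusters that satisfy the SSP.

(a) /hrɫ/: profile 3-7-6 — violates.
(b) /θʒ/: profile 3-4 — violates.
(c) /sðh/: profile 3-4-3 — violates.
(d) /pθd/: profile 1-3-2 — violates.
(e) /pr/: profile 1-7 — violates.
(f) /zw/: profile 4-8 — violates.

0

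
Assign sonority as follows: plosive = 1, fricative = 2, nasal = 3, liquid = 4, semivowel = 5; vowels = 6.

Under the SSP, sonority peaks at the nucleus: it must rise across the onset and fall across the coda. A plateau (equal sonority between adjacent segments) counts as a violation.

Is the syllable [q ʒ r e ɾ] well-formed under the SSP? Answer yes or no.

yes

Onset: /q/ is a plosive (sonority 1), /ʒ/ is a fricative (sonority 2), /r/ is a liquid (sonority 4); then the nucleus /e/ (sonority 6).
Onset profile 1-2-4-6 — rises to the nucleus.
Coda: /ɾ/ is a liquid (sonority 4).
Coda profile 6-4 — falls from the nucleus.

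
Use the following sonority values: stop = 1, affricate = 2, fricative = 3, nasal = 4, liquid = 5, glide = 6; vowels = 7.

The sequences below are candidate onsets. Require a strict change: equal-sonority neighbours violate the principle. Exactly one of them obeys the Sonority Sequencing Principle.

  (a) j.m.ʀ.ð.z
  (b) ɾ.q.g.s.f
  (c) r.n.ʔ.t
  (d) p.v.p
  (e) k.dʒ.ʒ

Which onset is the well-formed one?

(a) j.m.ʀ.ð.z: profile 6-4-5-3-3 — violates.
(b) ɾ.q.g.s.f: profile 5-1-1-3-3 — violates.
(c) r.n.ʔ.t: profile 5-4-1-1 — violates.
(d) p.v.p: profile 1-3-1 — violates.
(e) k.dʒ.ʒ: profile 1-2-3 — obeys.

e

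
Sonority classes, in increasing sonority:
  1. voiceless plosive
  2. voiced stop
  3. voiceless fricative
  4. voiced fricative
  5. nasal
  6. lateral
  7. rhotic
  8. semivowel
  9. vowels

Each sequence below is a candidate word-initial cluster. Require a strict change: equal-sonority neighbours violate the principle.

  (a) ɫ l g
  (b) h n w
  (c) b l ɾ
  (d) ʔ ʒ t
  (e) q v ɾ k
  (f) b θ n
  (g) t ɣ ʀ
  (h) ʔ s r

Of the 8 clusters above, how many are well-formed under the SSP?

(a) 6-6-2 → violates
(b) 3-5-8 → obeys
(c) 2-6-7 → obeys
(d) 1-4-1 → violates
(e) 1-4-7-1 → violates
(f) 2-3-5 → obeys
(g) 1-4-7 → obeys
(h) 1-3-7 → obeys

5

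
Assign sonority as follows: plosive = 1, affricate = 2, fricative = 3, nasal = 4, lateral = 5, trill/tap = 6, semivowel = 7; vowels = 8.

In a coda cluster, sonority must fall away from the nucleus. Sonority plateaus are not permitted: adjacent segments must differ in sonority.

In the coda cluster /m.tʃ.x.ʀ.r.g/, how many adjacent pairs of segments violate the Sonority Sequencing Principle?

/m/: nasal = 4.
/tʃ/: affricate = 2.
/x/: fricative = 3.
/ʀ/: trill/tap = 6.
/r/: trill/tap = 6.
/g/: plosive = 1.
/m/→/tʃ/: 4→2 (falls) — ok.
/tʃ/→/x/: 2→3 (does not fall) — violation.
/x/→/ʀ/: 3→6 (does not fall) — violation.
/ʀ/→/r/: 6→6 (plateau) — violation.
/r/→/g/: 6→1 (falls) — ok.

3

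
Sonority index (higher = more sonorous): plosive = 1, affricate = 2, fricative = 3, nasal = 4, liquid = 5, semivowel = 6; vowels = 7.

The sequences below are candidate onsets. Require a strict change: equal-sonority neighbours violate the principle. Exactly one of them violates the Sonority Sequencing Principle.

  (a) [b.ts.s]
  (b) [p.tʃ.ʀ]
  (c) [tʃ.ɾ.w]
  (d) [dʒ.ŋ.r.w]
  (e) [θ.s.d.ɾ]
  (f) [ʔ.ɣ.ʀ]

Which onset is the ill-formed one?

e

(a) [b.ts.s]: profile 1-2-3 — obeys.
(b) [p.tʃ.ʀ]: profile 1-2-5 — obeys.
(c) [tʃ.ɾ.w]: profile 2-5-6 — obeys.
(d) [dʒ.ŋ.r.w]: profile 2-4-5-6 — obeys.
(e) [θ.s.d.ɾ]: profile 3-3-1-5 — violates.
(f) [ʔ.ɣ.ʀ]: profile 1-3-5 — obeys.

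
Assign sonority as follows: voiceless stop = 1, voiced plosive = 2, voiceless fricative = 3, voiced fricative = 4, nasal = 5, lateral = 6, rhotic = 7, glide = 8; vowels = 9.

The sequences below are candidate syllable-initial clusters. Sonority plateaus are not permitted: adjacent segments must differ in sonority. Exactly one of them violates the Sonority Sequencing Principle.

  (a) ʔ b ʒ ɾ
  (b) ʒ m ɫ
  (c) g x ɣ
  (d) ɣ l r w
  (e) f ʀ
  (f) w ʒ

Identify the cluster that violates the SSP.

f

(a) ʔ b ʒ ɾ: profile 1-2-4-7 — obeys.
(b) ʒ m ɫ: profile 4-5-6 — obeys.
(c) g x ɣ: profile 2-3-4 — obeys.
(d) ɣ l r w: profile 4-6-7-8 — obeys.
(e) f ʀ: profile 3-7 — obeys.
(f) w ʒ: profile 8-4 — violates.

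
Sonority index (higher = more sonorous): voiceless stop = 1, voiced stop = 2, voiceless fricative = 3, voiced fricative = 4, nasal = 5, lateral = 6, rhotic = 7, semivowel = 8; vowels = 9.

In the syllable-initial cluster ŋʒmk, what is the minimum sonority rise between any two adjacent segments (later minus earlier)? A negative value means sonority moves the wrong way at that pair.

-4

/ŋ/: nasal = 5.
/ʒ/: voiced fricative = 4.
/m/: nasal = 5.
/k/: voiceless stop = 1.
/ŋ/→/ʒ/: change -1.
/ʒ/→/m/: change +1.
/m/→/k/: change -4.
Minimum = -4.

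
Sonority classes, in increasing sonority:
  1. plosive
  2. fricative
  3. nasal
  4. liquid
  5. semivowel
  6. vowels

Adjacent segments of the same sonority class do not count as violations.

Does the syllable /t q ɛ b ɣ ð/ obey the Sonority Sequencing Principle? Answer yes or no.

Onset: /t/ is a plosive (sonority 1), /q/ is a plosive (sonority 1); then the nucleus /ɛ/ (sonority 6).
Onset profile 1-1-6 — rises to the nucleus.
Coda: /b/ is a plosive (sonority 1), /ɣ/ is a fricative (sonority 2), /ð/ is a fricative (sonority 2).
Coda profile 6-1-2-2 — does not fall throughout.

no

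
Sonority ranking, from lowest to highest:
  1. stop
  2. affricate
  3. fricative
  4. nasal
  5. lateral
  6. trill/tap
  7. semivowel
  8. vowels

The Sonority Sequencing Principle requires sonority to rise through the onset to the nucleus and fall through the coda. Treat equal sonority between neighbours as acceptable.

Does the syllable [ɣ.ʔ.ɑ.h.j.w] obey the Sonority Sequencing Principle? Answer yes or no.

no

Onset: /ɣ/ is a fricative (sonority 3), /ʔ/ is a stop (sonority 1); then the nucleus /ɑ/ (sonority 8).
Onset profile 3-1-8 — does not rise throughout.
Coda: /h/ is a fricative (sonority 3), /j/ is a semivowel (sonority 7), /w/ is a semivowel (sonority 7).
Coda profile 8-3-7-7 — does not fall throughout.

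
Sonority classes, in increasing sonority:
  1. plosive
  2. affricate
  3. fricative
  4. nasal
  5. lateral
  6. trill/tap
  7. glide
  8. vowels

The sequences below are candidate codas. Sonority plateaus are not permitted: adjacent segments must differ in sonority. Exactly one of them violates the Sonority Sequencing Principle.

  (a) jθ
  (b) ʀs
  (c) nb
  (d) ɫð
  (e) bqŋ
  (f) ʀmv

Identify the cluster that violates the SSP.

e

(a) 7-3 → obeys
(b) 6-3 → obeys
(c) 4-1 → obeys
(d) 5-3 → obeys
(e) 1-1-4 → violates
(f) 6-4-3 → obeys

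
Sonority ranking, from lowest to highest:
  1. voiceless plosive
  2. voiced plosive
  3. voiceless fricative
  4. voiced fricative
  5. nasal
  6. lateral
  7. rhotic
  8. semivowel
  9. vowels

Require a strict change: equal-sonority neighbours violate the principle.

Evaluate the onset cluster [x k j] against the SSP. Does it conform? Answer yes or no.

no

/x/ — voiceless fricative, sonority 3.
/k/ — voiceless plosive, sonority 1.
/j/ — semivowel, sonority 8.
The profile is 3-1-8. Between /x/ (3) and /k/ (1) sonority does not rise, so the cluster violates the SSP.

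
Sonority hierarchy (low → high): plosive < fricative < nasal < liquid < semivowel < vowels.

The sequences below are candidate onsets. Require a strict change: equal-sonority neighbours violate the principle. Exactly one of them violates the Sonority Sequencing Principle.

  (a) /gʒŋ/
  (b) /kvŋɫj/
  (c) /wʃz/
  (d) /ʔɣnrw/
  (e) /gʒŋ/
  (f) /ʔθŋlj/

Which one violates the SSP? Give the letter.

c

(a) 1-2-3 → obeys
(b) 1-2-3-4-5 → obeys
(c) 5-2-2 → violates
(d) 1-2-3-4-5 → obeys
(e) 1-2-3 → obeys
(f) 1-2-3-4-5 → obeys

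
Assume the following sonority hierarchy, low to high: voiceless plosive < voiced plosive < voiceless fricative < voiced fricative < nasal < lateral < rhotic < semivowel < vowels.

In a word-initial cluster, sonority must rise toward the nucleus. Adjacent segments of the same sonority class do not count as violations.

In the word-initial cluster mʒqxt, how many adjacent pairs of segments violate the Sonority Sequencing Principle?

3

/m/ — nasal, sonority 5.
/ʒ/ — voiced fricative, sonority 4.
/q/ — voiceless plosive, sonority 1.
/x/ — voiceless fricative, sonority 3.
/t/ — voiceless plosive, sonority 1.
/m/→/ʒ/: 5→4 (does not rise) — violation.
/ʒ/→/q/: 4→1 (does not rise) — violation.
/q/→/x/: 1→3 (rises) — ok.
/x/→/t/: 3→1 (does not rise) — violation.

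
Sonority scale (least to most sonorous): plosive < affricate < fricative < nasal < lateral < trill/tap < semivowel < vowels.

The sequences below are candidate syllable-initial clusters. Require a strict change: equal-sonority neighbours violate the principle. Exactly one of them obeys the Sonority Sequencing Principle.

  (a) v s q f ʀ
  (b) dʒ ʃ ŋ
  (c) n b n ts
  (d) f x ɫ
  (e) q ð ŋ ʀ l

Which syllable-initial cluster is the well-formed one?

b

(a) sonority 3-3-1-3-6: ill-formed.
(b) sonority 2-3-4: well-formed.
(c) sonority 4-1-4-2: ill-formed.
(d) sonority 3-3-5: ill-formed.
(e) sonority 1-3-4-6-5: ill-formed.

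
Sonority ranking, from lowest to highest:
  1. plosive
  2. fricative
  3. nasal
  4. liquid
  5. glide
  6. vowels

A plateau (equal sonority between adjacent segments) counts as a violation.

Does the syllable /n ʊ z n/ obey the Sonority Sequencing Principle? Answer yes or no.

no

Onset: /n/ is a nasal (sonority 3); then the nucleus /ʊ/ (sonority 6).
Onset profile 3-6 — rises to the nucleus.
Coda: /z/ is a fricative (sonority 2), /n/ is a nasal (sonority 3).
Coda profile 6-2-3 — does not strictly fall throughout.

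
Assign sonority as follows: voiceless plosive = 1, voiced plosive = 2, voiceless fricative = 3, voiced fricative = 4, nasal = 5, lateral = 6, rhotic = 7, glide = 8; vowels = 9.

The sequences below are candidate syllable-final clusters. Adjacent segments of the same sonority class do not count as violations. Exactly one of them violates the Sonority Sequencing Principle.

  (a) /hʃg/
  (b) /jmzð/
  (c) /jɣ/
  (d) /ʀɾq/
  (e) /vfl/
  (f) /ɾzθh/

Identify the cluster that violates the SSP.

(a) /hʃg/: profile 3-3-2 — obeys.
(b) /jmzð/: profile 8-5-4-4 — obeys.
(c) /jɣ/: profile 8-4 — obeys.
(d) /ʀɾq/: profile 7-7-1 — obeys.
(e) /vfl/: profile 4-3-6 — violates.
(f) /ɾzθh/: profile 7-4-3-3 — obeys.

e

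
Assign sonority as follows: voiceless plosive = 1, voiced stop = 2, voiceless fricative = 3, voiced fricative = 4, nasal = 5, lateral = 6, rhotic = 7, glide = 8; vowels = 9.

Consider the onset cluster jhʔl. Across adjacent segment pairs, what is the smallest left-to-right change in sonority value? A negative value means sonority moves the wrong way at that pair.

/j/ — glide, sonority 8.
/h/ — voiceless fricative, sonority 3.
/ʔ/ — voiceless plosive, sonority 1.
/l/ — lateral, sonority 6.
/j/→/h/: change -5.
/h/→/ʔ/: change -2.
/ʔ/→/l/: change +5.
Minimum = -5.

-5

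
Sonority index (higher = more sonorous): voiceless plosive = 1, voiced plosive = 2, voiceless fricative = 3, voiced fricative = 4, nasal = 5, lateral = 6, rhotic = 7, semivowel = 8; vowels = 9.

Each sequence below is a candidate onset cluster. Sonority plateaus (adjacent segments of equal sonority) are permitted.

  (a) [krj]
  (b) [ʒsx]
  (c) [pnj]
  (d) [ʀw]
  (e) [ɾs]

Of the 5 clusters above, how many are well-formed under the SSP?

(a) sonority 1-7-8: well-formed.
(b) sonority 4-3-3: ill-formed.
(c) sonority 1-5-8: well-formed.
(d) sonority 7-8: well-formed.
(e) sonority 7-3: ill-formed.

3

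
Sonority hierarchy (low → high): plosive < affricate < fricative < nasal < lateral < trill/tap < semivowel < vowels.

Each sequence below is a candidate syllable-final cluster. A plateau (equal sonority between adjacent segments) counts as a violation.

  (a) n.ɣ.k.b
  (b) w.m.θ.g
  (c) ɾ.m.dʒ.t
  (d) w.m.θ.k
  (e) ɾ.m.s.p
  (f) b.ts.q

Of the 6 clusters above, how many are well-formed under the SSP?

4

(a) 4-3-1-1 → violates
(b) 7-4-3-1 → obeys
(c) 6-4-2-1 → obeys
(d) 7-4-3-1 → obeys
(e) 6-4-3-1 → obeys
(f) 1-2-1 → violates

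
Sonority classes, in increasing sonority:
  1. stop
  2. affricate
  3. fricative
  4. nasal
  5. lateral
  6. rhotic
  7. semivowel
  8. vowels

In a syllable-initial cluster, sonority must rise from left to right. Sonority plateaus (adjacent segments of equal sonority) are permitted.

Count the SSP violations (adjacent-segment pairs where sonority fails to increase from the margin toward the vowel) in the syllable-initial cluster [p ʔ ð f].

/p/ — stop, sonority 1.
/ʔ/ — stop, sonority 1.
/ð/ — fricative, sonority 3.
/f/ — fricative, sonority 3.
/p/→/ʔ/: 1→1 (plateau, allowed) — ok.
/ʔ/→/ð/: 1→3 (rises) — ok.
/ð/→/f/: 3→3 (plateau, allowed) — ok.

0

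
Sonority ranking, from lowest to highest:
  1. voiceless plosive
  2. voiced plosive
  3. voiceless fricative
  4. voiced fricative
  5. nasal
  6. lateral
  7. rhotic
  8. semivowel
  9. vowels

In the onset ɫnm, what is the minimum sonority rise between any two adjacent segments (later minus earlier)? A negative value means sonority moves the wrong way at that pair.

-1

/ɫ/ — lateral, sonority 6.
/n/ — nasal, sonority 5.
/m/ — nasal, sonority 5.
/ɫ/→/n/: change -1.
/n/→/m/: change +0.
Minimum = -1.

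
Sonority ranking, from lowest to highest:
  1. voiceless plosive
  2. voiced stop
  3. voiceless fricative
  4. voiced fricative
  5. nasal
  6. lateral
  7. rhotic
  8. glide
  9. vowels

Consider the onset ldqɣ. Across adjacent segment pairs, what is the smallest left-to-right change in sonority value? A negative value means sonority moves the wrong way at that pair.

-4

/l/ — lateral, sonority 6.
/d/ — voiced stop, sonority 2.
/q/ — voiceless plosive, sonority 1.
/ɣ/ — voiced fricative, sonority 4.
/l/→/d/: change -4.
/d/→/q/: change -1.
/q/→/ɣ/: change +3.
Minimum = -4.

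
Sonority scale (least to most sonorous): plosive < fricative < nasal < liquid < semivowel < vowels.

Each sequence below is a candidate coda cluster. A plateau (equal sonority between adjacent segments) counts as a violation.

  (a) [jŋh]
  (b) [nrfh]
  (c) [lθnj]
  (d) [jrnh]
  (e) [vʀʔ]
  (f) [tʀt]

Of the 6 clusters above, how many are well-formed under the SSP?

2

(a) sonority 5-3-2: well-formed.
(b) sonority 3-4-2-2: ill-formed.
(c) sonority 4-2-3-5: ill-formed.
(d) sonority 5-4-3-2: well-formed.
(e) sonority 2-4-1: ill-formed.
(f) sonority 1-4-1: ill-formed.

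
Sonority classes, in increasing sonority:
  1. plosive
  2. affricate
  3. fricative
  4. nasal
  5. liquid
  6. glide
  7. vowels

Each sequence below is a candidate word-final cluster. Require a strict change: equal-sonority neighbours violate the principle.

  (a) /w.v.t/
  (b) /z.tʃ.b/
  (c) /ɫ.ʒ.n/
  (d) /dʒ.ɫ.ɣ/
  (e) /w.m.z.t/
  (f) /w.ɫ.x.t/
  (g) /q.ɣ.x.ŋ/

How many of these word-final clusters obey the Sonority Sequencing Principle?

4

(a) sonority 6-3-1: well-formed.
(b) sonority 3-2-1: well-formed.
(c) sonority 5-3-4: ill-formed.
(d) sonority 2-5-3: ill-formed.
(e) sonority 6-4-3-1: well-formed.
(f) sonority 6-5-3-1: well-formed.
(g) sonority 1-3-3-4: ill-formed.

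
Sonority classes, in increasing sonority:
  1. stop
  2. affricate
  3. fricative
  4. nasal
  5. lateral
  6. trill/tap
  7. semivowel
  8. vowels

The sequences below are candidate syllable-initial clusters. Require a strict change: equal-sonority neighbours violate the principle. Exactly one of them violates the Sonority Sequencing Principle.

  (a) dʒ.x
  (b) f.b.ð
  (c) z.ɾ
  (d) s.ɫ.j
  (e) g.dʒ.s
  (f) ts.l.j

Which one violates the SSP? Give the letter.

b

(a) dʒ.x: profile 2-3 — obeys.
(b) f.b.ð: profile 3-1-3 — violates.
(c) z.ɾ: profile 3-6 — obeys.
(d) s.ɫ.j: profile 3-5-7 — obeys.
(e) g.dʒ.s: profile 1-2-3 — obeys.
(f) ts.l.j: profile 2-5-7 — obeys.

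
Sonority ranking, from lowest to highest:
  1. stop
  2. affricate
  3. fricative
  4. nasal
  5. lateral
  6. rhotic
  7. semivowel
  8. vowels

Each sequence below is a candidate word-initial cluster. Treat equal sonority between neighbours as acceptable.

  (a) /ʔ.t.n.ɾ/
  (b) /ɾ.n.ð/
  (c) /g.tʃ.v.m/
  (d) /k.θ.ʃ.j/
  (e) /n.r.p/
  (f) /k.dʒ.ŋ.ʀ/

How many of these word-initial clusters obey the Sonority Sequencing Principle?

(a) sonority 1-1-4-6: well-formed.
(b) sonority 6-4-3: ill-formed.
(c) sonority 1-2-3-4: well-formed.
(d) sonority 1-3-3-7: well-formed.
(e) sonority 4-6-1: ill-formed.
(f) sonority 1-2-4-6: well-formed.

4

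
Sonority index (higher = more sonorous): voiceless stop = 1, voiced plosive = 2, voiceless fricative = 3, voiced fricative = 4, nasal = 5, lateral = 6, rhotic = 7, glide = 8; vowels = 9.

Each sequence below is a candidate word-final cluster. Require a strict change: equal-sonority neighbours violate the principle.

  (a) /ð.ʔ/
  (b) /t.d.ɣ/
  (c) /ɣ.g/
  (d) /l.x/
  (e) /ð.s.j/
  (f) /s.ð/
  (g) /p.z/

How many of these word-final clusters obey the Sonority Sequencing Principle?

3

(a) 4-1 → obeys
(b) 1-2-4 → violates
(c) 4-2 → obeys
(d) 6-3 → obeys
(e) 4-3-8 → violates
(f) 3-4 → violates
(g) 1-4 → violates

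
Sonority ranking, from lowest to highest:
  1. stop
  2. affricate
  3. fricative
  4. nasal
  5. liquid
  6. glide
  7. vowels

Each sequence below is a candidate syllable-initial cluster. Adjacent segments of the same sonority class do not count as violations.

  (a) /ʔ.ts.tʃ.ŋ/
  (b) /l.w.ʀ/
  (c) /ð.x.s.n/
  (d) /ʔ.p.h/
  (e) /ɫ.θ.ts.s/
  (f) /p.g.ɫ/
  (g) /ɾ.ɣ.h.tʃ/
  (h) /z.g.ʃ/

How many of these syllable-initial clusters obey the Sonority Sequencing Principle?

4

(a) sonority 1-2-2-4: well-formed.
(b) sonority 5-6-5: ill-formed.
(c) sonority 3-3-3-4: well-formed.
(d) sonority 1-1-3: well-formed.
(e) sonority 5-3-2-3: ill-formed.
(f) sonority 1-1-5: well-formed.
(g) sonority 5-3-3-2: ill-formed.
(h) sonority 3-1-3: ill-formed.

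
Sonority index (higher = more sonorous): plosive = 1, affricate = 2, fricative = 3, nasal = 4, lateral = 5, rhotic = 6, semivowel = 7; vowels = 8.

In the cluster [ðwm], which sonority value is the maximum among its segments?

/ð/ is a fricative (sonority 3).
/w/ is a semivowel (sonority 7).
/m/ is a nasal (sonority 4).
The maximum is 7.

7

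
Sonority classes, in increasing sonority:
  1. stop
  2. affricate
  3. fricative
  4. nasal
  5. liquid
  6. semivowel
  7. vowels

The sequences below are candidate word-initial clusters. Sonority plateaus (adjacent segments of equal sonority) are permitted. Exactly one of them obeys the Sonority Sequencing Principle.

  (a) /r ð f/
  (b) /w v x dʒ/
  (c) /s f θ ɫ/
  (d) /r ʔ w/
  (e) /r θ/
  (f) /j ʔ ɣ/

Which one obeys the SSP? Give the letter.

(a) /r ð f/: profile 5-3-3 — violates.
(b) /w v x dʒ/: profile 6-3-3-2 — violates.
(c) /s f θ ɫ/: profile 3-3-3-5 — obeys.
(d) /r ʔ w/: profile 5-1-6 — violates.
(e) /r θ/: profile 5-3 — violates.
(f) /j ʔ ɣ/: profile 6-1-3 — violates.

c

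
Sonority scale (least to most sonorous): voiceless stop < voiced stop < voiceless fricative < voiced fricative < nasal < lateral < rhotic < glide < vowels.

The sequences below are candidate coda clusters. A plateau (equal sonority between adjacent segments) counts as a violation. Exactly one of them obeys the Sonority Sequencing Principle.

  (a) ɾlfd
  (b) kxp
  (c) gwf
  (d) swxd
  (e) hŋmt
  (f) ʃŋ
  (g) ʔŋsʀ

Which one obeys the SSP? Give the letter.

a

(a) sonority 7-6-3-2: well-formed.
(b) sonority 1-3-1: ill-formed.
(c) sonority 2-8-3: ill-formed.
(d) sonority 3-8-3-2: ill-formed.
(e) sonority 3-5-5-1: ill-formed.
(f) sonority 3-5: ill-formed.
(g) sonority 1-5-3-7: ill-formed.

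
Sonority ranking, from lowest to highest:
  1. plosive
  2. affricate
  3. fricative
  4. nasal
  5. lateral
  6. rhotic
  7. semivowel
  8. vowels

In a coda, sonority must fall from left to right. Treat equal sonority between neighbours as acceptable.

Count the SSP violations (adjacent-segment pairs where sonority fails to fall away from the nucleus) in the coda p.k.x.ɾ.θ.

/p/: plosive = 1.
/k/: plosive = 1.
/x/: fricative = 3.
/ɾ/: rhotic = 6.
/θ/: fricative = 3.
/p/→/k/: 1→1 (plateau, allowed) — ok.
/k/→/x/: 1→3 (does not fall) — violation.
/x/→/ɾ/: 3→6 (does not fall) — violation.
/ɾ/→/θ/: 6→3 (falls) — ok.

2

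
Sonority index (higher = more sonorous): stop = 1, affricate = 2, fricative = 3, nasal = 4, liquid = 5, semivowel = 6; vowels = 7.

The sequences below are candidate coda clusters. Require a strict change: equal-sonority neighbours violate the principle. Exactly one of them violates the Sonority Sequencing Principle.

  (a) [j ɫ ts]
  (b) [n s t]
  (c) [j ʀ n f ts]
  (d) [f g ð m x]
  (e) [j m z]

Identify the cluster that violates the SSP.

(a) [j ɫ ts]: profile 6-5-2 — obeys.
(b) [n s t]: profile 4-3-1 — obeys.
(c) [j ʀ n f ts]: profile 6-5-4-3-2 — obeys.
(d) [f g ð m x]: profile 3-1-3-4-3 — violates.
(e) [j m z]: profile 6-4-3 — obeys.

d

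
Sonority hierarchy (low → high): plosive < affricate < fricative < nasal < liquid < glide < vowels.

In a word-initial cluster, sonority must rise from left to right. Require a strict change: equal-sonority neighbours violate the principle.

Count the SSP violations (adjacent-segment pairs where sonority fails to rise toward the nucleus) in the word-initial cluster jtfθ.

/j/ — glide, sonority 6.
/t/ — plosive, sonority 1.
/f/ — fricative, sonority 3.
/θ/ — fricative, sonority 3.
/j/→/t/: 6→1 (does not rise) — violation.
/t/→/f/: 1→3 (rises) — ok.
/f/→/θ/: 3→3 (plateau) — violation.

2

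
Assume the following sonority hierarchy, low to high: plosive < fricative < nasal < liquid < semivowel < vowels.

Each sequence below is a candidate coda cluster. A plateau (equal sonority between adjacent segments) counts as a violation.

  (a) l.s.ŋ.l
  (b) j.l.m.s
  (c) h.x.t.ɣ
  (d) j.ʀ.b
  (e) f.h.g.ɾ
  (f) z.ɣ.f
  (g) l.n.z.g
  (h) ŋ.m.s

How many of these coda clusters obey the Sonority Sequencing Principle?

(a) sonority 4-2-3-4: ill-formed.
(b) sonority 5-4-3-2: well-formed.
(c) sonority 2-2-1-2: ill-formed.
(d) sonority 5-4-1: well-formed.
(e) sonority 2-2-1-4: ill-formed.
(f) sonority 2-2-2: ill-formed.
(g) sonority 4-3-2-1: well-formed.
(h) sonority 3-3-2: ill-formed.

3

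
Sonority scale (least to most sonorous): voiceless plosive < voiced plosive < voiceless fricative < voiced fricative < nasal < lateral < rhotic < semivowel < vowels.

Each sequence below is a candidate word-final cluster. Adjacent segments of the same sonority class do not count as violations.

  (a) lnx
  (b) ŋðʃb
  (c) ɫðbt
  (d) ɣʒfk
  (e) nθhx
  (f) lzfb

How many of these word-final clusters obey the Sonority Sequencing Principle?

(a) 6-5-3 → obeys
(b) 5-4-3-2 → obeys
(c) 6-4-2-1 → obeys
(d) 4-4-3-1 → obeys
(e) 5-3-3-3 → obeys
(f) 6-4-3-2 → obeys

6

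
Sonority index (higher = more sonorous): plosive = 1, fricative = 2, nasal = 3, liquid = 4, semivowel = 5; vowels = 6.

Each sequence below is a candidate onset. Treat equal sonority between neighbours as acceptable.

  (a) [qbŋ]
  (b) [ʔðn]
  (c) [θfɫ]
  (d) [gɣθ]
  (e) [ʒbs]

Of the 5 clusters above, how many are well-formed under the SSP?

(a) [qbŋ]: profile 1-1-3 — obeys.
(b) [ʔðn]: profile 1-2-3 — obeys.
(c) [θfɫ]: profile 2-2-4 — obeys.
(d) [gɣθ]: profile 1-2-2 — obeys.
(e) [ʒbs]: profile 2-1-2 — violates.

4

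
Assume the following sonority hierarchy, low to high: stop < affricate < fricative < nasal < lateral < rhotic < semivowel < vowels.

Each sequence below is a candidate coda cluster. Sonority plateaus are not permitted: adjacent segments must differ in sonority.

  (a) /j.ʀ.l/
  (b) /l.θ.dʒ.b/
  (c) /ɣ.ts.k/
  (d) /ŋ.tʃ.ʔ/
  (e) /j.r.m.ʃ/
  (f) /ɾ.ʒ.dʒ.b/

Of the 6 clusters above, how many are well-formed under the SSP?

(a) /j.ʀ.l/: profile 7-6-5 — obeys.
(b) /l.θ.dʒ.b/: profile 5-3-2-1 — obeys.
(c) /ɣ.ts.k/: profile 3-2-1 — obeys.
(d) /ŋ.tʃ.ʔ/: profile 4-2-1 — obeys.
(e) /j.r.m.ʃ/: profile 7-6-4-3 — obeys.
(f) /ɾ.ʒ.dʒ.b/: profile 6-3-2-1 — obeys.

6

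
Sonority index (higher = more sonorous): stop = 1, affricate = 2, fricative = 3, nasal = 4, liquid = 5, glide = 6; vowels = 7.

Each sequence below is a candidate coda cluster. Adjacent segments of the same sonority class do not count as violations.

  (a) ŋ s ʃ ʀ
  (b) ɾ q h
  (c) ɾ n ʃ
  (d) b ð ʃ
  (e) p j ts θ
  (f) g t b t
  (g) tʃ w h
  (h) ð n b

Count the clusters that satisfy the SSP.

(a) ŋ s ʃ ʀ: profile 4-3-3-5 — violates.
(b) ɾ q h: profile 5-1-3 — violates.
(c) ɾ n ʃ: profile 5-4-3 — obeys.
(d) b ð ʃ: profile 1-3-3 — violates.
(e) p j ts θ: profile 1-6-2-3 — violates.
(f) g t b t: profile 1-1-1-1 — obeys.
(g) tʃ w h: profile 2-6-3 — violates.
(h) ð n b: profile 3-4-1 — violates.

2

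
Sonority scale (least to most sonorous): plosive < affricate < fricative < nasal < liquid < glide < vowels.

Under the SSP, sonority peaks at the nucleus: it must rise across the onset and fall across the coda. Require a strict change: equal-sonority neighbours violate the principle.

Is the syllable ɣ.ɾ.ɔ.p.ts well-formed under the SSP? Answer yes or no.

no

Onset: /ɣ/ is a fricative (sonority 3), /ɾ/ is a liquid (sonority 5); then the nucleus /ɔ/ (sonority 7).
Onset profile 3-5-7 — rises to the nucleus.
Coda: /p/ is a plosive (sonority 1), /ts/ is an affricate (sonority 2).
Coda profile 7-1-2 — does not strictly fall throughout.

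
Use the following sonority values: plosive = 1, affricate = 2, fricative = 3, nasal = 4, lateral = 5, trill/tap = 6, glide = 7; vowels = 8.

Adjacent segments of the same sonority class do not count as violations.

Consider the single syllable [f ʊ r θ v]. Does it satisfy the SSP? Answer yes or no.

yes

Onset: /f/ is a fricative (sonority 3); then the nucleus /ʊ/ (sonority 8).
Onset profile 3-8 — rises to the nucleus.
Coda: /r/ is a trill/tap (sonority 6), /θ/ is a fricative (sonority 3), /v/ is a fricative (sonority 3).
Coda profile 8-6-3-3 — falls from the nucleus.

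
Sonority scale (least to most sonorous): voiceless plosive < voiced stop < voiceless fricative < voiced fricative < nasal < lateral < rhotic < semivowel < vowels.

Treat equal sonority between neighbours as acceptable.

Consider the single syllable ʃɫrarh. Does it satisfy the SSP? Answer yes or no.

Onset: /ʃ/ is a voiceless fricative (sonority 3), /ɫ/ is a lateral (sonority 6), /r/ is a rhotic (sonority 7); then the nucleus /a/ (sonority 9).
Onset profile 3-6-7-9 — rises to the nucleus.
Coda: /r/ is a rhotic (sonority 7), /h/ is a voiceless fricative (sonority 3).
Coda profile 9-7-3 — falls from the nucleus.

yes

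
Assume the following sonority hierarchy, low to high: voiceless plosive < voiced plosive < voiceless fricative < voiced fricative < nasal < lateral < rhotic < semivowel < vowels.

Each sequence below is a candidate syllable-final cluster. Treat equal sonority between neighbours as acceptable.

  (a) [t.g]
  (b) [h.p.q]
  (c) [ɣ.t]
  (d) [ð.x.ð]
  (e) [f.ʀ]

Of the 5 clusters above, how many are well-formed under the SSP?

(a) sonority 1-2: ill-formed.
(b) sonority 3-1-1: well-formed.
(c) sonority 4-1: well-formed.
(d) sonority 4-3-4: ill-formed.
(e) sonority 3-7: ill-formed.

2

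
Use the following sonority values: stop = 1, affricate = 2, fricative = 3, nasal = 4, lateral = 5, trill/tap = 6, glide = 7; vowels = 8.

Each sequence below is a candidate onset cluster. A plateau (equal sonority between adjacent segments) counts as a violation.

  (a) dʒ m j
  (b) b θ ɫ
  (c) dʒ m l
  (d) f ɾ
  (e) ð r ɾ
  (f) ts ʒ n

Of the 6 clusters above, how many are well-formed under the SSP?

5

(a) dʒ m j: profile 2-4-7 — obeys.
(b) b θ ɫ: profile 1-3-5 — obeys.
(c) dʒ m l: profile 2-4-5 — obeys.
(d) f ɾ: profile 3-6 — obeys.
(e) ð r ɾ: profile 3-6-6 — violates.
(f) ts ʒ n: profile 2-3-4 — obeys.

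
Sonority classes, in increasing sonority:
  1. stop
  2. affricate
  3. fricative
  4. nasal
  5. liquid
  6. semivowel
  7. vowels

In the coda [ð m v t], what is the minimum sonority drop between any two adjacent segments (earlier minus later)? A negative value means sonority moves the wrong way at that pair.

-1

/ð/: fricative = 3.
/m/: nasal = 4.
/v/: fricative = 3.
/t/: stop = 1.
/ð/→/m/: change -1.
/m/→/v/: change +1.
/v/→/t/: change +2.
Minimum = -1.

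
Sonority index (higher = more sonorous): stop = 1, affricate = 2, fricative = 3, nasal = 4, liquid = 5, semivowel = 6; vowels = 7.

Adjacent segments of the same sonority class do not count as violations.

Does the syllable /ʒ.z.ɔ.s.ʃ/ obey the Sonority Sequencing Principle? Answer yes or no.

Onset: /ʒ/ is a fricative (sonority 3), /z/ is a fricative (sonority 3); then the nucleus /ɔ/ (sonority 7).
Onset profile 3-3-7 — rises to the nucleus.
Coda: /s/ is a fricative (sonority 3), /ʃ/ is a fricative (sonority 3).
Coda profile 7-3-3 — falls from the nucleus.

yes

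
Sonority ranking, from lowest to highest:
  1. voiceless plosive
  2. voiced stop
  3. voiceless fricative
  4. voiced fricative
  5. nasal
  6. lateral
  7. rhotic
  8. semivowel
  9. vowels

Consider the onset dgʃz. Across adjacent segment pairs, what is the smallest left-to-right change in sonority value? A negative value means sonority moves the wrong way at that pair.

0

/d/ — voiced stop, sonority 2.
/g/ — voiced stop, sonority 2.
/ʃ/ — voiceless fricative, sonority 3.
/z/ — voiced fricative, sonority 4.
/d/→/g/: change +0.
/g/→/ʃ/: change +1.
/ʃ/→/z/: change +1.
Minimum = 0.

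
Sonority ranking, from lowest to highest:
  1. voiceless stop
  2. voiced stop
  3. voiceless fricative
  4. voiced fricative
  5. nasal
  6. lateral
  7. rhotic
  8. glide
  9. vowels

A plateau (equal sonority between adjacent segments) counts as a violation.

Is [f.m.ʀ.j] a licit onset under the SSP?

yes

/f/: voiceless fricative = 3.
/m/: nasal = 5.
/ʀ/: rhotic = 7.
/j/: glide = 8.
The profile 3-5-7-8 strictly rises, so the onset satisfies the SSP.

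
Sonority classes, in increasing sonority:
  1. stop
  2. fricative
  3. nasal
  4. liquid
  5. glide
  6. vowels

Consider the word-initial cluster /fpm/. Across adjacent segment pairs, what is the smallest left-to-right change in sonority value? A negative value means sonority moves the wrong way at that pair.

/f/: fricative = 2.
/p/: stop = 1.
/m/: nasal = 3.
/f/→/p/: change -1.
/p/→/m/: change +2.
Minimum = -1.

-1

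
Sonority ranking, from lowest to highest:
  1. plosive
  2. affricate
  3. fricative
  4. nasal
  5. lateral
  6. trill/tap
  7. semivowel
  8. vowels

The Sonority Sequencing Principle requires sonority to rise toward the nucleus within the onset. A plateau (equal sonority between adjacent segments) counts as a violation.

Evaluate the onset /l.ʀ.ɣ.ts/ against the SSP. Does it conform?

/l/ is a lateral (sonority 5).
/ʀ/ is a trill/tap (sonority 6).
/ɣ/ is a fricative (sonority 3).
/ts/ is an affricate (sonority 2).
The profile is 5-6-3-2. Between /ʀ/ (6) and /ɣ/ (3) sonority does not rise, so the cluster violates the SSP.

no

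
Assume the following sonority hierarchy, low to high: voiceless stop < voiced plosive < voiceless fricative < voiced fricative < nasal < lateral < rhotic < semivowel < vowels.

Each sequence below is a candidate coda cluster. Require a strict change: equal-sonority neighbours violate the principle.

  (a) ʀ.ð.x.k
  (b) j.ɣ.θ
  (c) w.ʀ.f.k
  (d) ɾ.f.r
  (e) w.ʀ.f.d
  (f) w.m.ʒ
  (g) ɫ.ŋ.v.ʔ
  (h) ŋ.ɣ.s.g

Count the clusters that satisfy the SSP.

7

(a) ʀ.ð.x.k: profile 7-4-3-1 — obeys.
(b) j.ɣ.θ: profile 8-4-3 — obeys.
(c) w.ʀ.f.k: profile 8-7-3-1 — obeys.
(d) ɾ.f.r: profile 7-3-7 — violates.
(e) w.ʀ.f.d: profile 8-7-3-2 — obeys.
(f) w.m.ʒ: profile 8-5-4 — obeys.
(g) ɫ.ŋ.v.ʔ: profile 6-5-4-1 — obeys.
(h) ŋ.ɣ.s.g: profile 5-4-3-2 — obeys.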